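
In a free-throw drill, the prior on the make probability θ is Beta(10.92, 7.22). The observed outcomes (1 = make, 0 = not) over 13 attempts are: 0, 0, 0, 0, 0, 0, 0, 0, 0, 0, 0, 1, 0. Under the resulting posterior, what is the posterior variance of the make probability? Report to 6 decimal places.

The Beta prior is conjugate to a Binomial/Bernoulli likelihood; the update adds successes to α and failures to β.
Posterior: Beta(α+k, β+n−k) = Beta(10.92+1, 7.22+12) = Beta(11.92, 19.22).
Var = αβ/((α+β)²(α+β+1)) = 11.92·19.22/(31.14²·32.14) = 0.007351.

0.007351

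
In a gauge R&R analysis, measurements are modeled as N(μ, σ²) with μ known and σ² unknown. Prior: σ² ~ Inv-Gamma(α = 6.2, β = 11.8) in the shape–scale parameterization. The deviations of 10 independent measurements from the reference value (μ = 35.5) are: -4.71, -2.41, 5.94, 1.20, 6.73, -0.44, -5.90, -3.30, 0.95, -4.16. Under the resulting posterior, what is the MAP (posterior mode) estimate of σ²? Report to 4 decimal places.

8.1029

With known mean μ and an Inverse-Gamma(α, β) prior on σ², the Normal likelihood is conjugate: posterior is Inv-Gamma(α + n/2, β + Σ(xᵢ−μ)²/2).
Σ(xᵢ−μ)² = (-4.71)² + (-2.41)² + (5.94)² + (1.20)² + (6.73)² + (-0.44)² + (-5.90)² + (-3.30)² + (0.95)² + (-4.16)² = 174.1104.
Posterior: Inv-Gamma(6.2 + 10/2, 11.8 + 174.1104/2) = Inv-Gamma(11.20, 98.85520).
Mode = β/(α+1) = 98.85520/12.20 = 8.1029.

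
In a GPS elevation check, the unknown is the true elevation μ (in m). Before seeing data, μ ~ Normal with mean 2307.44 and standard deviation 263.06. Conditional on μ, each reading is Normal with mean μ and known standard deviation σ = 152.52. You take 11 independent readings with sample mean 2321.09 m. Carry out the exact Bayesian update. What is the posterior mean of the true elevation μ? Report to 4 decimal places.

2320.6852

For Normal data with known variance σ², a Normal(μ₀, σ₀²) prior on μ is conjugate. Posterior precision = 1/σ₀² + n/σ²; posterior mean is the precision-weighted average of μ₀ and x̄.
n·x̄ = 11·2321.09 = 25531.99.
σ₀² = 263.06² = 69200.5636, σ² = 152.52² = 23262.3504; σ² + n·σ₀² = 23262.3504 + 11·69200.5636 = 784468.55.
Posterior mean = (μ₀/σ₀² + n·x̄/σ²)/(1/σ₀² + n/σ²) = (σ²·μ₀ + σ₀²·n·x̄)/(σ² + n·σ₀²) = (23262.3504·2307.44 + 69200.5636·25531.99)/784468.55 = 1820504575.63654/784468.55 = 2320.6852.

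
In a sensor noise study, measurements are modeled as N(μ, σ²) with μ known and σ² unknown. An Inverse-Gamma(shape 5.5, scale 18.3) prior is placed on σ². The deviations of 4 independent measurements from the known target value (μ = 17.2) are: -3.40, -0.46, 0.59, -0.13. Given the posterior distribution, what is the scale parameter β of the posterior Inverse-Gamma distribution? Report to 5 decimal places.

24.36830

With known mean μ and an Inverse-Gamma(α, β) prior on σ², the Normal likelihood is conjugate: posterior is Inv-Gamma(α + n/2, β + Σ(xᵢ−μ)²/2).
Σ(xᵢ−μ)² = (-3.40)² + (-0.46)² + (0.59)² + (-0.13)² = 12.1366.
Posterior: Inv-Gamma(5.5 + 4/2, 18.3 + 12.1366/2) = Inv-Gamma(7.50, 24.36830).
Posterior β = 24.36830.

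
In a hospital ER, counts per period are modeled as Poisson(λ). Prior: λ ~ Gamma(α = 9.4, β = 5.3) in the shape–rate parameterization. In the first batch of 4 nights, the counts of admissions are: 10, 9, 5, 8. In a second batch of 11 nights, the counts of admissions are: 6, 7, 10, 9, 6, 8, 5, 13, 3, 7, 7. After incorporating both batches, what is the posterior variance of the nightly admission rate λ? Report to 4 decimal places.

With a Gamma(shape α, rate β) prior, the Poisson likelihood is conjugate: the posterior is Gamma(α + ΣXᵢ, β + n).
Batch 1: sum of counts S = 32 over n = 4 nights.
After batch 1: Gamma(α+S, β+n) = Gamma(9.4+32, 5.3+4) = Gamma(41.4, 9.3).
Batch 2: sum of counts S = 81 over n = 11 nights.
After batch 2: Gamma(α+S, β+n) = Gamma(41.4+81, 9.3+11) = Gamma(122.4, 20.3).
Var = α/β² = 122.4/20.3² = 0.2970.

0.2970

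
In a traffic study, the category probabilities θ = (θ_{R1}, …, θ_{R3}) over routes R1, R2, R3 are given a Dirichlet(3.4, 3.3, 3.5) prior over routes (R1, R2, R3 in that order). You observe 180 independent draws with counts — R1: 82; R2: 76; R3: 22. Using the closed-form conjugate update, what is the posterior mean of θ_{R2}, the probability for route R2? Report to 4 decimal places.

The Dirichlet prior is conjugate to the Multinomial likelihood: each posterior αⱼ = prior αⱼ + observed count nⱼ.
Posterior concentration: (85.4, 79.3, 25.5), total = 190.2.
E[θ_{R2}|data] = α_{R2}/Σα = 79.3/190.2 = 0.4169.

0.4169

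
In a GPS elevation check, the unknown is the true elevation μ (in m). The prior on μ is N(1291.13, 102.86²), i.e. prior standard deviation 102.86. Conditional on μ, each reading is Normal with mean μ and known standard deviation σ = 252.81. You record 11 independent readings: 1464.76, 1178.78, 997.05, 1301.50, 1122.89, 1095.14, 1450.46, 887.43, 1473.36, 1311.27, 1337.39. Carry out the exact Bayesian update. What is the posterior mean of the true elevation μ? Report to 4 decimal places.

For Normal data with known variance σ², a Normal(μ₀, σ₀²) prior on μ is conjugate. Posterior precision = 1/σ₀² + n/σ²; posterior mean is the precision-weighted average of μ₀ and x̄.
Σxᵢ = 1464.76 + 1178.78 + 997.05 + 1301.50 + 1122.89 + 1095.14 + 1450.46 + 887.43 + 1473.36 + 1311.27 + 1337.39 = 13620.03, so n·x̄ = 13620.03.
σ₀² = 102.86² = 10580.1796, σ² = 252.81² = 63912.8961; σ² + n·σ₀² = 63912.8961 + 11·10580.1796 = 180294.8717.
Posterior mean = (μ₀/σ₀² + n·x̄/σ²)/(1/σ₀² + n/σ²) = (σ²·μ₀ + σ₀²·n·x̄)/(σ² + n·σ₀²) = (63912.8961·1291.13 + 10580.1796·13620.03)/180294.8717 = 226622221.098981/180294.8717 = 1256.9532.

1256.9532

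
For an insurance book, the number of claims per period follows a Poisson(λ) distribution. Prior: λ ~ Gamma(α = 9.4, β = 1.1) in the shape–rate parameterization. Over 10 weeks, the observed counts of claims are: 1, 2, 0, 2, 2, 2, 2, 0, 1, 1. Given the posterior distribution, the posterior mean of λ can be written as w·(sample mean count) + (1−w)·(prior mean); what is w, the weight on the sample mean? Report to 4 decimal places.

With a Gamma(shape α, rate β) prior, the Poisson likelihood is conjugate: the posterior is Gamma(α + ΣXᵢ, β + n).
Posterior mean = (α₀+S)/(β₀+n) = [n/(β₀+n)]·(S/n) + [β₀/(β₀+n)]·(α₀/β₀), so only n and β₀ enter the weight.
Weight on data w = n/(β₀+n) = 10/(1.1+10) = 10/11.1 = 0.9009.

0.9009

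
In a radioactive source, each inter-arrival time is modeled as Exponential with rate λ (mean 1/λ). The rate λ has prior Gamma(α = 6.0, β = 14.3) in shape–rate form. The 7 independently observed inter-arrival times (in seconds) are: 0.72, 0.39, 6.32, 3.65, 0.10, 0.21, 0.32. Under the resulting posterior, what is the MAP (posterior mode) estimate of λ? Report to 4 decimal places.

0.4614

With a Gamma(shape α, rate β) prior on the exponential rate λ, the posterior after n observations with total T = Σxᵢ is Gamma(α+n, β+T).
Sum of observations T = 11.71 seconds; n = 7.
Posterior: Gamma(6.0+7, 14.3+11.71) = Gamma(13.0, 26.01).
Mode = (α−1)/β = 0.4614.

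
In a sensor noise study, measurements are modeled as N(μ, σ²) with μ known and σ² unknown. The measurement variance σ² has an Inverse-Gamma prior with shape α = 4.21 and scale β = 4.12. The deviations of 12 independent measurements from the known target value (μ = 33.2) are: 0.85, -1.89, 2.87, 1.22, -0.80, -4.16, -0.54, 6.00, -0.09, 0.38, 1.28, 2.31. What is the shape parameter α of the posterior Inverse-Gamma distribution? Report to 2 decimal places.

With known mean μ and an Inverse-Gamma(α, β) prior on σ², the Normal likelihood is conjugate: posterior is Inv-Gamma(α + n/2, β + Σ(xᵢ−μ)²/2).
Σ(xᵢ−μ)² = (0.85)² + (-1.89)² + (2.87)² + (1.22)² + (-0.80)² + (-4.16)² + (-0.54)² + (6.00)² + (-0.09)² + (0.38)² + (1.28)² + (2.31)² = 75.3841.
Posterior: Inv-Gamma(4.21 + 12/2, 4.12 + 75.3841/2) = Inv-Gamma(10.21, 41.81205).
Posterior α = 10.21.

10.21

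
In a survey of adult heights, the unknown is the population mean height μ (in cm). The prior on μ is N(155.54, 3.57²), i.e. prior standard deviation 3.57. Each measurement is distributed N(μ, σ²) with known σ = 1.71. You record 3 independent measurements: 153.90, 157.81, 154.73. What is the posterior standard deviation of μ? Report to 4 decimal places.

For Normal data with known variance σ², a Normal(μ₀, σ₀²) prior on μ is conjugate. Posterior precision = 1/σ₀² + n/σ²; posterior mean is the precision-weighted average of μ₀ and x̄.
σ₀² = 3.57² = 12.7449, σ² = 1.71² = 2.9241; σ² + n·σ₀² = 2.9241 + 3·12.7449 = 41.1588.
Posterior precision = 1/σ₀² + n/σ² = 1/12.7449 + 3/2.9241 = (σ² + n·σ₀²)/(σ₀²σ²) = 41.1588/(12.7449·2.9241); posterior variance σₙ² = σ₀²σ²/(σ² + n·σ₀²) = 12.7449·2.9241/41.1588 = 0.905453.
Posterior SD = √σₙ² = √(12.7449·2.9241/41.1588) = 0.9516.

0.9516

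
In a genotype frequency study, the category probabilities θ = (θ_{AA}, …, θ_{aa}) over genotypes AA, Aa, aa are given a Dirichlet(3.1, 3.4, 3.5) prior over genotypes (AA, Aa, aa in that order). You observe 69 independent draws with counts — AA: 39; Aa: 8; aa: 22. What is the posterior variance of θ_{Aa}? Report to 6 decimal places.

The Dirichlet prior is conjugate to the Multinomial likelihood: each posterior αⱼ = prior αⱼ + observed count nⱼ.
Posterior concentration: (42.1, 11.4, 25.5), total = 79.0.
Var[θ_j] = α_j(Σα−α_j)/((Σα)²(Σα+1)) = 11.4·67.6/(79.0²·80.0) = 0.001544.

0.001544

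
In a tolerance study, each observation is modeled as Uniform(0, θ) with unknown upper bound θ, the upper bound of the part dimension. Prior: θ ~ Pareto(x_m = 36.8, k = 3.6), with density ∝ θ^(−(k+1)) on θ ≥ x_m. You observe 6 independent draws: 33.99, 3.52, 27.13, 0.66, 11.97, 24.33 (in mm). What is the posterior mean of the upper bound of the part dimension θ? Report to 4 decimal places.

41.0791

A Pareto(scale x_m, shape k) prior on the upper bound θ of Uniform(0, θ) is conjugate: posterior is Pareto(max(x_m, max xᵢ), k + n).
Sample maximum = 33.99; prior scale x_m = 36.8 → posterior scale = max = 36.80.
Posterior shape = 3.6 + 6 = 9.6.
E[θ|data] = k·x_m/(k−1) = 9.6·36.80/8.6 = 41.0791.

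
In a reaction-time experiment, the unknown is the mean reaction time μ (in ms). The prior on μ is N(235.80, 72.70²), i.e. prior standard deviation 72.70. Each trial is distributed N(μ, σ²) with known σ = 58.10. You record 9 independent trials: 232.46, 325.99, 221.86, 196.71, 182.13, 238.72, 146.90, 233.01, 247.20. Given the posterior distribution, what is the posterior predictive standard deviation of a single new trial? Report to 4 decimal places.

For Normal data with known variance σ², a Normal(μ₀, σ₀²) prior on μ is conjugate. Posterior precision = 1/σ₀² + n/σ²; posterior mean is the precision-weighted average of μ₀ and x̄.
σ₀² = 72.70² = 5285.29, σ² = 58.10² = 3375.61; σ² + n·σ₀² = 3375.61 + 9·5285.29 = 50943.22.
Posterior precision = 1/σ₀² + n/σ² = 1/5285.29 + 9/3375.61 = (σ² + n·σ₀²)/(σ₀²σ²) = 50943.22/(5285.29·3375.61); posterior variance σₙ² = σ₀²σ²/(σ² + n·σ₀²) = 5285.29·3375.61/50943.22 = 350.214960.
Predictive variance for one new observation = σₙ² + σ² = 5285.29·3375.61/50943.22 + 3375.61 = σ²·(σ₀² + 50943.22)/50943.22 = 3375.61·56228.51/50943.22 = 3725.824960; SD = √(3375.61·56228.51/50943.22) = 61.0395.

61.0395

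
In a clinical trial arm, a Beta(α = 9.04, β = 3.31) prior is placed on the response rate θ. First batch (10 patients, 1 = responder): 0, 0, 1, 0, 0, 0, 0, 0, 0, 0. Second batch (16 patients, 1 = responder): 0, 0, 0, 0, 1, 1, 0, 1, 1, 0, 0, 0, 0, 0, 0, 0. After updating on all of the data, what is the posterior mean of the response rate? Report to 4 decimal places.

The Beta prior is conjugate to a Binomial/Bernoulli likelihood; the update adds successes to α and failures to β.
After batch 1: Beta(9.04+1, 3.31+9) = Beta(10.04, 12.31).
After batch 2: Beta(10.04+4, 12.31+12) = Beta(14.04, 24.31).
Posterior mean = α/(α+β) = 14.04/38.35 = 0.3661.

0.3661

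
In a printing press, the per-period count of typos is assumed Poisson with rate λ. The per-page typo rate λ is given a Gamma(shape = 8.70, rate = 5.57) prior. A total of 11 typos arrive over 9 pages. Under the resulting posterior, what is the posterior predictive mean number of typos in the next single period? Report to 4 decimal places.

With a Gamma(shape α, rate β) prior, the Poisson likelihood is conjugate: the posterior is Gamma(α + ΣXᵢ, β + n).
Posterior: Gamma(α+S, β+n) = Gamma(8.70+11, 5.57+9) = Gamma(19.70, 14.57).
The predictive distribution for one future period is NegBinom with mean α/β = 1.3521.

1.3521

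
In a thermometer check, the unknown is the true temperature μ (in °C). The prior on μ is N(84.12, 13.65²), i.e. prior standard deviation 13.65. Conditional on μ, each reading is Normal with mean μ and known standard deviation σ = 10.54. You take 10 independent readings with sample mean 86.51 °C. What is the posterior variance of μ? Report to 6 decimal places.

10.484066

For Normal data with known variance σ², a Normal(μ₀, σ₀²) prior on μ is conjugate. Posterior precision = 1/σ₀² + n/σ²; posterior mean is the precision-weighted average of μ₀ and x̄.
σ₀² = 13.65² = 186.3225, σ² = 10.54² = 111.0916; σ² + n·σ₀² = 111.0916 + 10·186.3225 = 1974.3166.
Posterior precision = 1/σ₀² + n/σ² = 1/186.3225 + 10/111.0916 = (σ² + n·σ₀²)/(σ₀²σ²) = 1974.3166/(186.3225·111.0916); posterior variance σₙ² = σ₀²σ²/(σ² + n·σ₀²) = 186.3225·111.0916/1974.3166 = 10.484066.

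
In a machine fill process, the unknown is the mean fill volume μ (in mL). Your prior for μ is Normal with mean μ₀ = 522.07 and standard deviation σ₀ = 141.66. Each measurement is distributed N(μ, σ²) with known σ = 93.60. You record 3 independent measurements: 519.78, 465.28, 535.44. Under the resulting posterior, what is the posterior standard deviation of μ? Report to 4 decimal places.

50.4909

For Normal data with known variance σ², a Normal(μ₀, σ₀²) prior on μ is conjugate. Posterior precision = 1/σ₀² + n/σ²; posterior mean is the precision-weighted average of μ₀ and x̄.
σ₀² = 141.66² = 20067.5556, σ² = 93.60² = 8760.96; σ² + n·σ₀² = 8760.96 + 3·20067.5556 = 68963.6268.
Posterior precision = 1/σ₀² + n/σ² = 1/20067.5556 + 3/8760.96 = (σ² + n·σ₀²)/(σ₀²σ²) = 68963.6268/(20067.5556·8760.96); posterior variance σₙ² = σ₀²σ²/(σ² + n·σ₀²) = 20067.5556·8760.96/68963.6268 = 2549.330133.
Posterior SD = √σₙ² = √(20067.5556·8760.96/68963.6268) = 50.4909.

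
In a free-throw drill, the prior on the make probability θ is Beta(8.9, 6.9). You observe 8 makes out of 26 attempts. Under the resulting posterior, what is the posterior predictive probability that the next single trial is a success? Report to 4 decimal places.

0.4043

The Beta prior is conjugate to a Binomial/Bernoulli likelihood; the update adds successes to α and failures to β.
Posterior: Beta(α+k, β+n−k) = Beta(8.9+8, 6.9+18) = Beta(16.9, 24.9).
For a single future Bernoulli trial, P(success | data) = α/(α+β) = 0.4043.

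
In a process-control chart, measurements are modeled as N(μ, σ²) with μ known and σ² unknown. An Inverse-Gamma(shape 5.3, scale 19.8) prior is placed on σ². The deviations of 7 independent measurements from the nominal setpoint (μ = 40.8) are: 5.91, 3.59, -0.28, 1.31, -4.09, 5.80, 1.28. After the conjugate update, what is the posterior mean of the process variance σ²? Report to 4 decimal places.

9.0524

With known mean μ and an Inverse-Gamma(α, β) prior on σ², the Normal likelihood is conjugate: posterior is Inv-Gamma(α + n/2, β + Σ(xᵢ−μ)²/2).
Σ(xᵢ−μ)² = (5.91)² + (3.59)² + (-0.28)² + (1.31)² + (-4.09)² + (5.80)² + (1.28)² = 101.6172.
Posterior: Inv-Gamma(5.3 + 7/2, 19.8 + 101.6172/2) = Inv-Gamma(8.80, 70.60860).
E[σ²|data] = β/(α−1) = 70.60860/7.80 = 9.0524.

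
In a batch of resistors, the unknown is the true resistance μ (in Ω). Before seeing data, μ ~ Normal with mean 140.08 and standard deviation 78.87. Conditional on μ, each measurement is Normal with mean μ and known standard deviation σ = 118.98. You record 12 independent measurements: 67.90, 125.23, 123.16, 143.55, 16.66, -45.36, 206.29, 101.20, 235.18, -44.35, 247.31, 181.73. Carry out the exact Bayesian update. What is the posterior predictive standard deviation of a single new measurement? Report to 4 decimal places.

For Normal data with known variance σ², a Normal(μ₀, σ₀²) prior on μ is conjugate. Posterior precision = 1/σ₀² + n/σ²; posterior mean is the precision-weighted average of μ₀ and x̄.
σ₀² = 78.87² = 6220.4769, σ² = 118.98² = 14156.2404; σ² + n·σ₀² = 14156.2404 + 12·6220.4769 = 88801.9632.
Posterior precision = 1/σ₀² + n/σ² = 1/6220.4769 + 12/14156.2404 = (σ² + n·σ₀²)/(σ₀²σ²) = 88801.9632/(6220.4769·14156.2404); posterior variance σₙ² = σ₀²σ²/(σ² + n·σ₀²) = 6220.4769·14156.2404/88801.9632 = 991.628599.
Predictive variance for one new observation = σₙ² + σ² = 6220.4769·14156.2404/88801.9632 + 14156.2404 = σ²·(σ₀² + 88801.9632)/88801.9632 = 14156.2404·95022.4401/88801.9632 = 15147.868999; SD = √(14156.2404·95022.4401/88801.9632) = 123.0767.

123.0767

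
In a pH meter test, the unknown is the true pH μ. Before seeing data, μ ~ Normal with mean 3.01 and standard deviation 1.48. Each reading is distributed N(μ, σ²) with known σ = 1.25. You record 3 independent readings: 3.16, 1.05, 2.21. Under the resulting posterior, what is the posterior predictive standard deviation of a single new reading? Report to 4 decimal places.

1.4083

For Normal data with known variance σ², a Normal(μ₀, σ₀²) prior on μ is conjugate. Posterior precision = 1/σ₀² + n/σ²; posterior mean is the precision-weighted average of μ₀ and x̄.
σ₀² = 1.48² = 2.1904, σ² = 1.25² = 1.5625; σ² + n·σ₀² = 1.5625 + 3·2.1904 = 8.1337.
Posterior precision = 1/σ₀² + n/σ² = 1/2.1904 + 3/1.5625 = (σ² + n·σ₀²)/(σ₀²σ²) = 8.1337/(2.1904·1.5625); posterior variance σₙ² = σ₀²σ²/(σ² + n·σ₀²) = 2.1904·1.5625/8.1337 = 0.420780.
Predictive variance for one new observation = σₙ² + σ² = 2.1904·1.5625/8.1337 + 1.5625 = σ²·(σ₀² + 8.1337)/8.1337 = 1.5625·10.3241/8.1337 = 1.983280; SD = √(1.5625·10.3241/8.1337) = 1.4083.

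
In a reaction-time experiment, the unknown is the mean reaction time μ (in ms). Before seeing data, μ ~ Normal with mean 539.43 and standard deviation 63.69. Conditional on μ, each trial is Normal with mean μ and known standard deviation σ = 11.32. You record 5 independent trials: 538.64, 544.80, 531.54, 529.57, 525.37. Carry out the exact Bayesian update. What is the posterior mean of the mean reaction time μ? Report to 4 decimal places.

For Normal data with known variance σ², a Normal(μ₀, σ₀²) prior on μ is conjugate. Posterior precision = 1/σ₀² + n/σ²; posterior mean is the precision-weighted average of μ₀ and x̄.
Σxᵢ = 538.64 + 544.80 + 531.54 + 529.57 + 525.37 = 2669.92, so n·x̄ = 2669.92.
σ₀² = 63.69² = 4056.4161, σ² = 11.32² = 128.1424; σ² + n·σ₀² = 128.1424 + 5·4056.4161 = 20410.2229.
Posterior mean = (μ₀/σ₀² + n·x̄/σ²)/(1/σ₀² + n/σ²) = (σ²·μ₀ + σ₀²·n·x̄)/(σ² + n·σ₀²) = (128.1424·539.43 + 4056.4161·2669.92)/20410.2229 = 10899430.328544/20410.2229 = 534.0182.

534.0182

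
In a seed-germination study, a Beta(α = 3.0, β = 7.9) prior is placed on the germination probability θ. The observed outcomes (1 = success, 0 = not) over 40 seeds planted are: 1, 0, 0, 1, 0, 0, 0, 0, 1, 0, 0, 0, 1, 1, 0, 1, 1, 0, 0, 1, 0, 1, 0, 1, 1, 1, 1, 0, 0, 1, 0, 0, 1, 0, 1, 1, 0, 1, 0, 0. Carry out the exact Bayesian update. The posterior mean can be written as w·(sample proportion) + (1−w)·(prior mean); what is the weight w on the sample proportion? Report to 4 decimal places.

The Beta prior is conjugate to a Binomial/Bernoulli likelihood; the update adds successes to α and failures to β.
Posterior mean = (α₀+k)/(α₀+β₀+n) = [n/(α₀+β₀+n)]·(k/n) + [(α₀+β₀)/(α₀+β₀+n)]·α₀/(α₀+β₀), so only n and the prior enter the weight.
The weight on the data is w = n/(α₀+β₀+n) = 40/(3.0+7.9+40) = 40/50.9 = 0.7859.

0.7859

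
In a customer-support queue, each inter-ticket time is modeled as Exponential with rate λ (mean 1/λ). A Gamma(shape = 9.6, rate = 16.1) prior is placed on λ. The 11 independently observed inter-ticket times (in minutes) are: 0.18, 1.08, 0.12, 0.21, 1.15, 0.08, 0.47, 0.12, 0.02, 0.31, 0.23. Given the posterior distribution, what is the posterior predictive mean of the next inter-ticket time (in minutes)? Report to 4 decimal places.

1.0240

With a Gamma(shape α, rate β) prior on the exponential rate λ, the posterior after n observations with total T = Σxᵢ is Gamma(α+n, β+T).
Sum of observations T = 3.97 minutes; n = 11.
Posterior: Gamma(9.6+11, 16.1+3.97) = Gamma(20.6, 20.07).
The predictive distribution for the next observation is Lomax; its mean is β/(α−1) = 20.07/19.6 = 1.0240.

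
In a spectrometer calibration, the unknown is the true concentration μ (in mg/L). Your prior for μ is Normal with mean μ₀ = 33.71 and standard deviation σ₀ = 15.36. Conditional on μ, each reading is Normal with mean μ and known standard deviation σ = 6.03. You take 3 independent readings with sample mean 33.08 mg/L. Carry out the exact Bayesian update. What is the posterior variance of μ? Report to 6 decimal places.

11.528074

For Normal data with known variance σ², a Normal(μ₀, σ₀²) prior on μ is conjugate. Posterior precision = 1/σ₀² + n/σ²; posterior mean is the precision-weighted average of μ₀ and x̄.
σ₀² = 15.36² = 235.9296, σ² = 6.03² = 36.3609; σ² + n·σ₀² = 36.3609 + 3·235.9296 = 744.1497.
Posterior precision = 1/σ₀² + n/σ² = 1/235.9296 + 3/36.3609 = (σ² + n·σ₀²)/(σ₀²σ²) = 744.1497/(235.9296·36.3609); posterior variance σₙ² = σ₀²σ²/(σ² + n·σ₀²) = 235.9296·36.3609/744.1497 = 11.528074.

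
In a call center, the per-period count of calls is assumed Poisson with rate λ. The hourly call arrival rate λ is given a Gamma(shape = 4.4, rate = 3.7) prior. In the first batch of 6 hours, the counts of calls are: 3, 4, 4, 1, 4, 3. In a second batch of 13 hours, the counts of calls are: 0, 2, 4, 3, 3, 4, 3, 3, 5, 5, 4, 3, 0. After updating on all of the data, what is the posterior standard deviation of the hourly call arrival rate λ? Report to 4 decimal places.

0.3480

With a Gamma(shape α, rate β) prior, the Poisson likelihood is conjugate: the posterior is Gamma(α + ΣXᵢ, β + n).
Batch 1: sum of counts S = 19 over n = 6 hours.
After batch 1: Gamma(α+S, β+n) = Gamma(4.4+19, 3.7+6) = Gamma(23.4, 9.7).
Batch 2: sum of counts S = 39 over n = 13 hours.
After batch 2: Gamma(α+S, β+n) = Gamma(23.4+39, 9.7+13) = Gamma(62.4, 22.7).
SD = √α/β = √62.4/22.7 = 0.3480.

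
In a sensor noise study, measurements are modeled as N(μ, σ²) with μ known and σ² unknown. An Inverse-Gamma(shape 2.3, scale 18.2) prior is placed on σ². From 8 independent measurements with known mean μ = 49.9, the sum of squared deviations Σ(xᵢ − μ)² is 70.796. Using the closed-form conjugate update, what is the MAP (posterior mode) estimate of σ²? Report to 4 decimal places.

With known mean μ and an Inverse-Gamma(α, β) prior on σ², the Normal likelihood is conjugate: posterior is Inv-Gamma(α + n/2, β + Σ(xᵢ−μ)²/2).
Posterior: Inv-Gamma(2.3 + 8/2, 18.2 + 70.796/2) = Inv-Gamma(6.30, 53.5980).
Mode = β/(α+1) = 53.5980/7.30 = 7.3422.

7.3422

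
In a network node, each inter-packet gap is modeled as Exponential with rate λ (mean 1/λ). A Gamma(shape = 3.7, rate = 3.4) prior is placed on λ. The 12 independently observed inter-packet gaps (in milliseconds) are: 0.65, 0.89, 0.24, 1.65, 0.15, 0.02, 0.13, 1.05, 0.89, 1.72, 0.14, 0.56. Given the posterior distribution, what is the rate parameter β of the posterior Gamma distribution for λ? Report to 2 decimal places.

11.49

With a Gamma(shape α, rate β) prior on the exponential rate λ, the posterior after n observations with total T = Σxᵢ is Gamma(α+n, β+T).
Sum of observations T = 8.09 milliseconds; n = 12.
Posterior: Gamma(3.7+12, 3.4+8.09) = Gamma(15.7, 11.49).
Posterior β = 11.49.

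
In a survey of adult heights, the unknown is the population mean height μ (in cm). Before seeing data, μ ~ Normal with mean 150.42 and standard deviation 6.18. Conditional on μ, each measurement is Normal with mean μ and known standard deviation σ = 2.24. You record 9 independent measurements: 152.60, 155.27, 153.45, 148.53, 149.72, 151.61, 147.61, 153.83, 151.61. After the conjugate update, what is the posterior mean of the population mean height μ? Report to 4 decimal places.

For Normal data with known variance σ², a Normal(μ₀, σ₀²) prior on μ is conjugate. Posterior precision = 1/σ₀² + n/σ²; posterior mean is the precision-weighted average of μ₀ and x̄.
Σxᵢ = 152.60 + 155.27 + 153.45 + 148.53 + 149.72 + 151.61 + 147.61 + 153.83 + 151.61 = 1364.23, so n·x̄ = 1364.23.
σ₀² = 6.18² = 38.1924, σ² = 2.24² = 5.0176; σ² + n·σ₀² = 5.0176 + 9·38.1924 = 348.7492.
Posterior mean = (μ₀/σ₀² + n·x̄/σ²)/(1/σ₀² + n/σ²) = (σ²·μ₀ + σ₀²·n·x̄)/(σ² + n·σ₀²) = (5.0176·150.42 + 38.1924·1364.23)/348.7492 = 52857.965244/348.7492 = 151.5644.

151.5644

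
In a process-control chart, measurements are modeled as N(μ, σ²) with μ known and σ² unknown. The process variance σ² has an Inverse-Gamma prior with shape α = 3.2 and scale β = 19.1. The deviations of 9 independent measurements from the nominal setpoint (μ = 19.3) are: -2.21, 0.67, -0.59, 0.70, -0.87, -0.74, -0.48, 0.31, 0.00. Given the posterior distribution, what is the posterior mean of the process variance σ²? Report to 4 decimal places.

3.4330

With known mean μ and an Inverse-Gamma(α, β) prior on σ², the Normal likelihood is conjugate: posterior is Inv-Gamma(α + n/2, β + Σ(xᵢ−μ)²/2).
Σ(xᵢ−μ)² = (-2.21)² + (0.67)² + (-0.59)² + (0.70)² + (-0.87)² + (-0.74)² + (-0.48)² + (0.31)² + (0.00)² = 7.8021.
Posterior: Inv-Gamma(3.2 + 9/2, 19.1 + 7.8021/2) = Inv-Gamma(7.70, 23.00105).
E[σ²|data] = β/(α−1) = 23.00105/6.70 = 3.4330.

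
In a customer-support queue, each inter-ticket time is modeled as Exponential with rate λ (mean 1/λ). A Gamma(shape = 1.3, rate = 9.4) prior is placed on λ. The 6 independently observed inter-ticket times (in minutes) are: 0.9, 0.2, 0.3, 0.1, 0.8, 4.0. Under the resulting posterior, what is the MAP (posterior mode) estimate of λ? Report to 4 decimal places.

With a Gamma(shape α, rate β) prior on the exponential rate λ, the posterior after n observations with total T = Σxᵢ is Gamma(α+n, β+T).
Sum of observations T = 6.3 minutes; n = 6.
Posterior: Gamma(1.3+6, 9.4+6.3) = Gamma(7.3, 15.7).
Mode = (α−1)/β = 0.4013.

0.4013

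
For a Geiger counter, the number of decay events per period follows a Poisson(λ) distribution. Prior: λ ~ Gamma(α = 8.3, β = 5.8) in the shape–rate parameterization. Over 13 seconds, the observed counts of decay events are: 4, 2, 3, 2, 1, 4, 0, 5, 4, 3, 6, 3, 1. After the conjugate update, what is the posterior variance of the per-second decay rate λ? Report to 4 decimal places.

0.1310

With a Gamma(shape α, rate β) prior, the Poisson likelihood is conjugate: the posterior is Gamma(α + ΣXᵢ, β + n).
Sum of counts S = 38 over n = 13 seconds.
Posterior: Gamma(α+S, β+n) = Gamma(8.3+38, 5.8+13) = Gamma(46.3, 18.8).
Var = α/β² = 46.3/18.8² = 0.1310.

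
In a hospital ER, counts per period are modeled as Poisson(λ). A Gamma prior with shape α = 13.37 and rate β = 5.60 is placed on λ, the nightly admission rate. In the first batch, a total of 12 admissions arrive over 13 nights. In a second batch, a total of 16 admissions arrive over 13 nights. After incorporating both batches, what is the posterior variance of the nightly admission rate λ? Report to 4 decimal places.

0.0414

With a Gamma(shape α, rate β) prior, the Poisson likelihood is conjugate: the posterior is Gamma(α + ΣXᵢ, β + n).
After batch 1: Gamma(α+S, β+n) = Gamma(13.37+12, 5.60+13) = Gamma(25.37, 18.60).
After batch 2: Gamma(α+S, β+n) = Gamma(25.37+16, 18.60+13) = Gamma(41.37, 31.60).
Var = α/β² = 41.37/31.60² = 0.0414.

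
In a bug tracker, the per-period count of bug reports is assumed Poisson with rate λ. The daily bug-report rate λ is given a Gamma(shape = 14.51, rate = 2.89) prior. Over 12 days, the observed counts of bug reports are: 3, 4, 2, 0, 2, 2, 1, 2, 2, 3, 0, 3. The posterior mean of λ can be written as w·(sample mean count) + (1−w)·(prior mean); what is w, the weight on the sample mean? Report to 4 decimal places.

With a Gamma(shape α, rate β) prior, the Poisson likelihood is conjugate: the posterior is Gamma(α + ΣXᵢ, β + n).
Posterior mean = (α₀+S)/(β₀+n) = [n/(β₀+n)]·(S/n) + [β₀/(β₀+n)]·(α₀/β₀), so only n and β₀ enter the weight.
Weight on data w = n/(β₀+n) = 12/(2.89+12) = 12/14.89 = 0.8059.

0.8059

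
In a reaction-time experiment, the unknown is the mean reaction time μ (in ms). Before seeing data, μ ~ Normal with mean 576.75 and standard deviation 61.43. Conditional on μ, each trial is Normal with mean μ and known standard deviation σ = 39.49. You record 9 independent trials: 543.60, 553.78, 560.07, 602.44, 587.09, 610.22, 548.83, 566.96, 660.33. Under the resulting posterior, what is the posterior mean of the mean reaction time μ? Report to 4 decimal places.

For Normal data with known variance σ², a Normal(μ₀, σ₀²) prior on μ is conjugate. Posterior precision = 1/σ₀² + n/σ²; posterior mean is the precision-weighted average of μ₀ and x̄.
Σxᵢ = 543.60 + 553.78 + 560.07 + 602.44 + 587.09 + 610.22 + 548.83 + 566.96 + 660.33 = 5233.32, so n·x̄ = 5233.32.
σ₀² = 61.43² = 3773.6449, σ² = 39.49² = 1559.4601; σ² + n·σ₀² = 1559.4601 + 9·3773.6449 = 35522.2642.
Posterior mean = (μ₀/σ₀² + n·x̄/σ²)/(1/σ₀² + n/σ²) = (σ²·μ₀ + σ₀²·n·x̄)/(σ² + n·σ₀²) = (1559.4601·576.75 + 3773.6449·5233.32)/35522.2642 = 20648109.940743/35522.2642 = 581.2723.

581.2723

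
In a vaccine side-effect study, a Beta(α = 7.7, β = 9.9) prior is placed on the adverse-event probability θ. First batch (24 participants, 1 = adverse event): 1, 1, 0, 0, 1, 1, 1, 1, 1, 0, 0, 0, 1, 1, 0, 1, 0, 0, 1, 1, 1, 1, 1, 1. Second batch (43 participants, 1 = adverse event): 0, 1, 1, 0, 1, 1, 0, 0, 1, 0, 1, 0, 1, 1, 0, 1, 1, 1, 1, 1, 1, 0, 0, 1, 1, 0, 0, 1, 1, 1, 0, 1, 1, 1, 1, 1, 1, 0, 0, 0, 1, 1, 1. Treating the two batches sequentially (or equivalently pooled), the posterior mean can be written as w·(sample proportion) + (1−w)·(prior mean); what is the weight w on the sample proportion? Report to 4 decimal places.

The Beta prior is conjugate to a Binomial/Bernoulli likelihood; the update adds successes to α and failures to β.
Total number of participants: n = 24 + 43 = 67.
Posterior mean = (α₀+k)/(α₀+β₀+n) = [n/(α₀+β₀+n)]·(k/n) + [(α₀+β₀)/(α₀+β₀+n)]·α₀/(α₀+β₀), so only n and the prior enter the weight.
The weight on the data is w = n/(α₀+β₀+n) = 67/(7.7+9.9+67) = 67/84.6 = 0.7920.

0.7920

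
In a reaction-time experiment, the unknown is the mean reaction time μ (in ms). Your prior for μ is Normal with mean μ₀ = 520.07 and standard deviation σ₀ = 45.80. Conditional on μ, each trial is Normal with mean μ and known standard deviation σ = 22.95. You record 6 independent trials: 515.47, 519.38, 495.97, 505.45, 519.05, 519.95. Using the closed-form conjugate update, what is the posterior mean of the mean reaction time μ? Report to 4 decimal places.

512.8473

For Normal data with known variance σ², a Normal(μ₀, σ₀²) prior on μ is conjugate. Posterior precision = 1/σ₀² + n/σ²; posterior mean is the precision-weighted average of μ₀ and x̄.
Σxᵢ = 515.47 + 519.38 + 495.97 + 505.45 + 519.05 + 519.95 = 3075.27, so n·x̄ = 3075.27.
σ₀² = 45.80² = 2097.64, σ² = 22.95² = 526.7025; σ² + n·σ₀² = 526.7025 + 6·2097.64 = 13112.5425.
Posterior mean = (μ₀/σ₀² + n·x̄/σ²)/(1/σ₀² + n/σ²) = (σ²·μ₀ + σ₀²·n·x̄)/(σ² + n·σ₀²) = (526.7025·520.07 + 2097.64·3075.27)/13112.5425 = 6724731.531975/13112.5425 = 512.8473.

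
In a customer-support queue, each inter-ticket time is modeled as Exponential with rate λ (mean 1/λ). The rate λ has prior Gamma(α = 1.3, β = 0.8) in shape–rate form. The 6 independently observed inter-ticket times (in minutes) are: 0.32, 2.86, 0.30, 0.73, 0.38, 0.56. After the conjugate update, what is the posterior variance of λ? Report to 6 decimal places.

With a Gamma(shape α, rate β) prior on the exponential rate λ, the posterior after n observations with total T = Σxᵢ is Gamma(α+n, β+T).
Sum of observations T = 5.15 minutes; n = 6.
Posterior: Gamma(1.3+6, 0.8+5.15) = Gamma(7.3, 5.95).
Var = α/β² = 0.206200.

0.206200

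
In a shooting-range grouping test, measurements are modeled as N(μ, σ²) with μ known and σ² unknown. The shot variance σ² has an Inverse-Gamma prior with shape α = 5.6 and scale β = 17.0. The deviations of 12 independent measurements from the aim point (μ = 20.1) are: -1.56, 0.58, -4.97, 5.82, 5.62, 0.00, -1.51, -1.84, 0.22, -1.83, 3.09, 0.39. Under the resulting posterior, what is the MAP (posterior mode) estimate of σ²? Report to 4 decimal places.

5.7814

With known mean μ and an Inverse-Gamma(α, β) prior on σ², the Normal likelihood is conjugate: posterior is Inv-Gamma(α + n/2, β + Σ(xᵢ−μ)²/2).
Σ(xᵢ−μ)² = (-1.56)² + (0.58)² + (-4.97)² + (5.82)² + (5.62)² + (0.00)² + (-1.51)² + (-1.84)² + (0.22)² + (-1.83)² + (3.09)² + (0.39)² = 111.6909.
Posterior: Inv-Gamma(5.6 + 12/2, 17.0 + 111.6909/2) = Inv-Gamma(11.60, 72.84545).
Mode = β/(α+1) = 72.84545/12.60 = 5.7814.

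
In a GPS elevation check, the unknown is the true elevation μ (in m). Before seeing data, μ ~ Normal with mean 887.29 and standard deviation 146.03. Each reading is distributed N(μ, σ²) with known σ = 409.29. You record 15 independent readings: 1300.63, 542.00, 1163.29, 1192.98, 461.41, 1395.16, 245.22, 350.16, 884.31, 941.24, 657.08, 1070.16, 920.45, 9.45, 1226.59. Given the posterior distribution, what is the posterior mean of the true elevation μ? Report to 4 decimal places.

845.7588

For Normal data with known variance σ², a Normal(μ₀, σ₀²) prior on μ is conjugate. Posterior precision = 1/σ₀² + n/σ²; posterior mean is the precision-weighted average of μ₀ and x̄.
Σxᵢ = 1300.63 + 542.00 + 1163.29 + 1192.98 + 461.41 + 1395.16 + 245.22 + 350.16 + 884.31 + 941.24 + 657.08 + 1070.16 + 920.45 + 9.45 + 1226.59 = 12360.13, so n·x̄ = 12360.13.
σ₀² = 146.03² = 21324.7609, σ² = 409.29² = 167518.3041; σ² + n·σ₀² = 167518.3041 + 15·21324.7609 = 487389.7176.
Posterior mean = (μ₀/σ₀² + n·x̄/σ²)/(1/σ₀² + n/σ²) = (σ²·μ₀ + σ₀²·n·x̄)/(σ² + n·σ₀²) = (167518.3041·887.29 + 21324.7609·12360.13)/487389.7176 = 412214132.987806/487389.7176 = 845.7588.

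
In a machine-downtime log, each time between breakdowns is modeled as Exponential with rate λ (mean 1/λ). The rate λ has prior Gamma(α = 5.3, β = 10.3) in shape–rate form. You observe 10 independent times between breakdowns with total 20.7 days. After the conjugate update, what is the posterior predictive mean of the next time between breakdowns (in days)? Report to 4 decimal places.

2.1678

With a Gamma(shape α, rate β) prior on the exponential rate λ, the posterior after n observations with total T = Σxᵢ is Gamma(α+n, β+T).
Posterior: Gamma(5.3+10, 10.3+20.7) = Gamma(15.3, 31.0).
The predictive distribution for the next observation is Lomax; its mean is β/(α−1) = 31.0/14.3 = 2.1678.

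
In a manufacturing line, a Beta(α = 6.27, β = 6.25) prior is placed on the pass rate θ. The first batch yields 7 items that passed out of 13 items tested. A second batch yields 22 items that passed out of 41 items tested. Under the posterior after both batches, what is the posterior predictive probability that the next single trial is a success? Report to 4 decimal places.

The Beta prior is conjugate to a Binomial/Bernoulli likelihood; the update adds successes to α and failures to β.
After batch 1: Beta(6.27+7, 6.25+6) = Beta(13.27, 12.25).
After batch 2: Beta(13.27+22, 12.25+19) = Beta(35.27, 31.25).
For a single future Bernoulli trial, P(success | data) = α/(α+β) = 0.5302.

0.5302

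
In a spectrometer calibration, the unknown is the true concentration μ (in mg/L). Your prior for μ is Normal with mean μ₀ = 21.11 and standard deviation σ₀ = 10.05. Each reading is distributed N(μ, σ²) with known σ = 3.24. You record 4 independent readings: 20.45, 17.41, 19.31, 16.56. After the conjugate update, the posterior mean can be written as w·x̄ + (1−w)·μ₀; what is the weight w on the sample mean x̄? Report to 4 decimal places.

0.9747

For Normal data with known variance σ², a Normal(μ₀, σ₀²) prior on μ is conjugate. Posterior precision = 1/σ₀² + n/σ²; posterior mean is the precision-weighted average of μ₀ and x̄.
σ₀² = 10.05² = 101.0025, σ² = 3.24² = 10.4976. Prior precision 1/σ₀² = 1/101.0025; data precision n/σ² = 4/10.4976.
w = (n/σ²)/(1/σ₀² + n/σ²) = n·σ₀²/(σ² + n·σ₀²) = 4·101.0025/(10.4976 + 4·101.0025) = 404.01/414.5076 = 0.9747.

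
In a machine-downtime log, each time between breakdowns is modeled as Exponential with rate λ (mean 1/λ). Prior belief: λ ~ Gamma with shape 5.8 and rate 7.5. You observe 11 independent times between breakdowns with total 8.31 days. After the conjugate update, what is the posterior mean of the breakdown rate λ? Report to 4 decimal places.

With a Gamma(shape α, rate β) prior on the exponential rate λ, the posterior after n observations with total T = Σxᵢ is Gamma(α+n, β+T).
Posterior: Gamma(5.8+11, 7.5+8.31) = Gamma(16.8, 15.81).
Posterior mean of λ = α/β = 16.8/15.81 = 1.0626.

1.0626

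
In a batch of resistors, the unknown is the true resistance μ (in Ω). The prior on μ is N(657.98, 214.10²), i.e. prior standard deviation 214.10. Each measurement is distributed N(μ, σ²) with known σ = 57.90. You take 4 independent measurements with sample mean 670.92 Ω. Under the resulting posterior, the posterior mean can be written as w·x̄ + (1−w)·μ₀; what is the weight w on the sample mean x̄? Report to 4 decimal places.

0.9820

For Normal data with known variance σ², a Normal(μ₀, σ₀²) prior on μ is conjugate. Posterior precision = 1/σ₀² + n/σ²; posterior mean is the precision-weighted average of μ₀ and x̄.
σ₀² = 214.10² = 45838.81, σ² = 57.90² = 3352.41. Prior precision 1/σ₀² = 1/45838.81; data precision n/σ² = 4/3352.41.
w = (n/σ²)/(1/σ₀² + n/σ²) = n·σ₀²/(σ² + n·σ₀²) = 4·45838.81/(3352.41 + 4·45838.81) = 183355.24/186707.65 = 0.9820.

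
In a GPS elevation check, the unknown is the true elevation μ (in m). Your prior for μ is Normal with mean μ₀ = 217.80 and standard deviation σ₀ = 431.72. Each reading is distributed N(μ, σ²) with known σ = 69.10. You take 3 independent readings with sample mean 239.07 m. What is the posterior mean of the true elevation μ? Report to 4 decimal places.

For Normal data with known variance σ², a Normal(μ₀, σ₀²) prior on μ is conjugate. Posterior precision = 1/σ₀² + n/σ²; posterior mean is the precision-weighted average of μ₀ and x̄.
n·x̄ = 3·239.07 = 717.21.
σ₀² = 431.72² = 186382.1584, σ² = 69.10² = 4774.81; σ² + n·σ₀² = 4774.81 + 3·186382.1584 = 563921.2852.
Posterior mean = (μ₀/σ₀² + n·x̄/σ²)/(1/σ₀² + n/σ²) = (σ²·μ₀ + σ₀²·n·x̄)/(σ² + n·σ₀²) = (4774.81·217.80 + 186382.1584·717.21)/563921.2852 = 134715101.444064/563921.2852 = 238.8899.

238.8899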